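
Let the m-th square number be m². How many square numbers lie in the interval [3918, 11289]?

44

The n-th square number is n².
Smallest index with value ≥ 3918: n = 63 (giving 3969).
Largest index with value ≤ 11289: n = 106 (giving 11236).
Indices 63 through 106: 44 terms.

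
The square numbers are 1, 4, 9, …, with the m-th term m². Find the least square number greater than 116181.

Solve n² > 116181 for integer n.
The largest n with value ≤ 116181 is 340 (since 115600 ≤ 116181 < 116281), so the first above is n = 341, value 116281.

116281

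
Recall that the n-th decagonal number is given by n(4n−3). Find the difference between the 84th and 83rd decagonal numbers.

665

Consecutive decagonal numbers differ by 8n − 7: here 8·84 − 7 = 665.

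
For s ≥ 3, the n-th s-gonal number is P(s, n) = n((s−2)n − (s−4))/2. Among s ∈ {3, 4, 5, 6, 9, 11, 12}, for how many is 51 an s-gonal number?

1

s = 3: P(3, 9) = 45 and P(3, 10) = 55; 51 is not s-gonal.
s = 4: P(4, 7) = 49 and P(4, 8) = 64; 51 is not s-gonal.
s = 5: P(5, 6) = 51. ✓
s = 6: P(6, 5) = 45 and P(6, 6) = 66; 51 is not s-gonal.
s = 9: P(9, 4) = 46 and P(9, 5) = 75; 51 is not s-gonal.
s = 11: P(11, 3) = 30 and P(11, 4) = 58; 51 is not s-gonal.
s = 12: P(12, 3) = 33 and P(12, 4) = 64; 51 is not s-gonal.
Hits: s ∈ {5} → 1.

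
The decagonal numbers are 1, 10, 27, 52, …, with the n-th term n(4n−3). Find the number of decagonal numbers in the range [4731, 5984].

5

The n-th decagonal number is n(4n−3).
Smallest index with value ≥ 4731: n = 35 (giving 4795).
Largest index with value ≤ 5984: n = 39 (giving 5967).
Indices 35 through 39: 5 terms.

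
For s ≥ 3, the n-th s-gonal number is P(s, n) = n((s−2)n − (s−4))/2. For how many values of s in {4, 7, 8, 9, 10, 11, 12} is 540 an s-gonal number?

2

s = 4: P(4, 23) = 529 and P(4, 24) = 576; 540 is not s-gonal.
s = 7: P(7, 15) = 540. ✓
s = 8: P(8, 13) = 481 and P(8, 14) = 560; 540 is not s-gonal.
s = 9: P(9, 12) = 474 and P(9, 13) = 559; 540 is not s-gonal.
s = 10: P(10, 12) = 540. ✓
s = 11: P(11, 11) = 506 and P(11, 12) = 606; 540 is not s-gonal.
s = 12: P(12, 10) = 460 and P(12, 11) = 561; 540 is not s-gonal.
Hits: s ∈ {7, 10} → 2.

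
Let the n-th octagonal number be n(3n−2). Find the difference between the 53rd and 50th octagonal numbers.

921

53·(3·53 − 2) = 8321 and 50·(3·50 − 2) = 7400.
Difference: 8321 − 7400 = 921.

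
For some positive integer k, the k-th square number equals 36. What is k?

6

We need n² = 36, so n = √36 = 6.
Check: 6² = 36. ✓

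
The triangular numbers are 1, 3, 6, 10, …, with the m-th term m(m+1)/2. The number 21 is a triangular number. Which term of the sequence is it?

Set n(n+1)/2 = 21, giving n² + n − 42 = 0.
The discriminant is 1 + 8·21 = 169, and √169 = 13.
So n = (-1 + 13) / 2 = 12/2 = 6.
Check: 6·7/2 = 21. ✓

6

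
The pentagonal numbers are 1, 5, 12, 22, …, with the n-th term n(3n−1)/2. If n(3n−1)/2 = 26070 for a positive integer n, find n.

132

Set n(3n−1)/2 = 26070, giving 3n² − n − 52140 = 0.
So n = (1 + 791) / 6 = 792/6 = 132.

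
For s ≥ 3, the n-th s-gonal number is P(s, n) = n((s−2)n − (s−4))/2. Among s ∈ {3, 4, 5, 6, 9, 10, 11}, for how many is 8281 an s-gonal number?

s = 3: P(3, 128) = 8256 and P(3, 129) = 8385; 8281 is not s-gonal.
s = 4: P(4, 91) = 8281. ✓
s = 5: P(5, 74) = 8177 and P(5, 75) = 8400; 8281 is not s-gonal.
s = 6: P(6, 64) = 8128 and P(6, 65) = 8385; 8281 is not s-gonal.
s = 9: P(9, 49) = 8281. ✓
s = 10: P(10, 45) = 7965 and P(10, 46) = 8326; 8281 is not s-gonal.
s = 11: P(11, 43) = 8170 and P(11, 44) = 8558; 8281 is not s-gonal.
Hits: s ∈ {4, 9} → 2.

2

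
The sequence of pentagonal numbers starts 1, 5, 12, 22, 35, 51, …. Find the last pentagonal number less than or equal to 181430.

180440

Solve n(3n−1)/2 ≤ 181430 for integer n.
n = 347 gives 180440 ≤ 181430, while n = 348 gives 181482 > 181430; so the answer is 180440.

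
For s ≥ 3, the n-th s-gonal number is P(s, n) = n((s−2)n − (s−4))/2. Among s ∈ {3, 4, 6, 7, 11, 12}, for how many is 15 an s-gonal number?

s = 3: P(3, 5) = 15. ✓
s = 4: P(4, 3) = 9 and P(4, 4) = 16; 15 is not s-gonal.
s = 6: P(6, 3) = 15. ✓
s = 7: P(7, 2) = 7 and P(7, 3) = 18; 15 is not s-gonal.
s = 11: P(11, 2) = 11 and P(11, 3) = 30; 15 is not s-gonal.
s = 12: P(12, 2) = 12 and P(12, 3) = 33; 15 is not s-gonal.
Hits: s ∈ {3, 6} → 2.

2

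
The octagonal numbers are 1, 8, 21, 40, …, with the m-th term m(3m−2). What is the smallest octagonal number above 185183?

185505

Solve n(3n−2) > 185183 for integer n.
The largest n with value ≤ 185183 is 248 (since 184016 ≤ 185183 < 185505), so the first above is n = 249, value 185505.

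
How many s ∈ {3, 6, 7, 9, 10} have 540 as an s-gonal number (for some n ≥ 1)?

2

s = 3: P(3, 32) = 528 and P(3, 33) = 561; 540 is not s-gonal.
s = 6: P(6, 16) = 496 and P(6, 17) = 561; 540 is not s-gonal.
s = 7: P(7, 15) = 540. ✓
s = 9: P(9, 12) = 474 and P(9, 13) = 559; 540 is not s-gonal.
s = 10: P(10, 12) = 540. ✓
Hits: s ∈ {7, 10} → 2.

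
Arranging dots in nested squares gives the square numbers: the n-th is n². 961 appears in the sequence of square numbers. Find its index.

31

We need n² = 961, so n = √961 = 31.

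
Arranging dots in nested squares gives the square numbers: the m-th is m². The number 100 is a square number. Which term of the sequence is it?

We need n² = 100, so n = √100 = 10.

10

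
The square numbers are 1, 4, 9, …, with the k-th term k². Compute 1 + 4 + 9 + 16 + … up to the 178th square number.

1895789

Σ_{i=1}^{178} i² = 178·179·357/6 = 1895789.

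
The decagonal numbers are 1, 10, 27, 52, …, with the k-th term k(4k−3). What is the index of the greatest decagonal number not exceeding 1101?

16

Solve n(4n−3) ≤ 1101 for integer n.
n = 16 gives 976 ≤ 1101, while n = 17 gives 1105 > 1101; so the answer is index 16.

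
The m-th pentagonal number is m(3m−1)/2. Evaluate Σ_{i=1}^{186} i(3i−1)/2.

Σ i(3i−1)/2 = (3Σi² − Σi) / 2 over i = 1..186.
Σi = 17391 and Σi² = 2162281.
(3·2162281 − 1·17391) / 2 = 6469452/2 = 3234726.

3234726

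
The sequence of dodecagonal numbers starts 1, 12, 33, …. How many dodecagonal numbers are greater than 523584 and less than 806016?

77

The n-th dodecagonal number is n(5n−4).
Smallest index with value > 523584: n = 325 (giving 526825).
Largest index with value < 806016: n = 401 (giving 802401).
Indices 325 through 401: 77 terms.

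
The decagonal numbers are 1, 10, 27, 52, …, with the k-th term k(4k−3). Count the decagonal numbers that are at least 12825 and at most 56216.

The n-th decagonal number is n(4n−3).
Smallest index with value ≥ 12825: n = 57 (giving 12825).
Largest index with value ≤ 56216: n = 118 (giving 55342).
Indices 57 through 118: 62 terms.

62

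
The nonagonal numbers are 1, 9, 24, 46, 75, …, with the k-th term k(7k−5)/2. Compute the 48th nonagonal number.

7944

48·(7·48 − 5)/2 = 48·331/2 = 7944.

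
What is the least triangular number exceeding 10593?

Solve n(n+1)/2 > 10593 for integer n.
The largest n with value ≤ 10593 is 145 (since 10585 ≤ 10593 < 10731), so the first above is n = 146, value 10731.

10731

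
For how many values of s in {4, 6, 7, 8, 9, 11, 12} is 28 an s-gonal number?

1

s = 4: P(4, 5) = 25 and P(4, 6) = 36; 28 is not s-gonal.
s = 6: P(6, 4) = 28. ✓
s = 7: P(7, 3) = 18 and P(7, 4) = 34; 28 is not s-gonal.
s = 8: P(8, 3) = 21 and P(8, 4) = 40; 28 is not s-gonal.
s = 9: P(9, 3) = 24 and P(9, 4) = 46; 28 is not s-gonal.
s = 11: P(11, 2) = 11 and P(11, 3) = 30; 28 is not s-gonal.
s = 12: P(12, 2) = 12 and P(12, 3) = 33; 28 is not s-gonal.
Hits: s ∈ {6} → 1.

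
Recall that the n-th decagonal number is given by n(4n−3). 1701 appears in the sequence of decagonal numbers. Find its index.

Set n(4n−3) = 1701, giving 4n² − 3n − 1701 = 0.
The discriminant is 9 + 16·1701 = 27225, and √27225 = 165.
So n = (3 + 165) / 8 = 168/8 = 21.
Check: 21·(4·21 − 3) = 1701. ✓

21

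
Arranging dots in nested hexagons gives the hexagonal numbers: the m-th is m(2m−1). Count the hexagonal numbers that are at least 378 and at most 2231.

20

The n-th hexagonal number is n(2n−1).
Smallest index with value ≥ 378: n = 14 (giving 378).
Largest index with value ≤ 2231: n = 33 (giving 2145).
Indices 14 through 33: 20 terms.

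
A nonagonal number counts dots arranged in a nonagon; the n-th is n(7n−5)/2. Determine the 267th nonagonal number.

248844

The 267th nonagonal number is n(7n−5)/2 with n = 267.
267·(7·267 − 5)/2 = 267·1864/2 = 267·932 = 248844.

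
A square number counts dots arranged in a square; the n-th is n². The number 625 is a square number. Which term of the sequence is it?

We need n² = 625, so n = √625 = 25.

25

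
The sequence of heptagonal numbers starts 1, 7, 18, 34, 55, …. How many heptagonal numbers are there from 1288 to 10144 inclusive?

42

The n-th heptagonal number is n(5n−3)/2.
Smallest index with value ≥ 1288: n = 23 (giving 1288).
Largest index with value ≤ 10144: n = 64 (giving 10144).
Indices 23 through 64: 42 terms.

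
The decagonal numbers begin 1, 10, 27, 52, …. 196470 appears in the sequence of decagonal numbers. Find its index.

222

Set n(4n−3) = 196470, giving 4n² − 3n − 196470 = 0.
The discriminant is 9 + 16·196470 = 3143529, and √3143529 = 1773.
So n = (3 + 1773) / 8 = 1776/8 = 222.
Check: 222·(4·222 − 3) = 196470. ✓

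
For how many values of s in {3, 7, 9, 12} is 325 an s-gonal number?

2

s = 3: P(3, 25) = 325. ✓
s = 7: P(7, 11) = 286 and P(7, 12) = 342; 325 is not s-gonal.
s = 9: P(9, 10) = 325. ✓
s = 12: P(12, 8) = 288 and P(12, 9) = 369; 325 is not s-gonal.
Hits: s ∈ {3, 9} → 2.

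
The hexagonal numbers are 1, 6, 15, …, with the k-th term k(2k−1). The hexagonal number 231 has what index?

11

Set n(2n−1) = 231, giving 2n² − n − 231 = 0.
So n = (1 + 43) / 4 = 44/4 = 11.
Check: 11·(2·11 − 1) = 231. ✓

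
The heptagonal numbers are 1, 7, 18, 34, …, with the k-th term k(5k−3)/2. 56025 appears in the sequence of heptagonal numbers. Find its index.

150

Set n(5n−3)/2 = 56025, giving 5n² − 3n − 112050 = 0.
The discriminant is 9 + 40·56025 = 2241009, and √2241009 = 1497.
So n = (3 + 1497) / 10 = 1500/10 = 150.
Check: 150·(5·150 − 3)/2 = 56025. ✓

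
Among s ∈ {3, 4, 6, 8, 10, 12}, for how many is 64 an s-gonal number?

s = 3: P(3, 10) = 55 and P(3, 11) = 66; 64 is not s-gonal.
s = 4: P(4, 8) = 64. ✓
s = 6: P(6, 5) = 45 and P(6, 6) = 66; 64 is not s-gonal.
s = 8: P(8, 4) = 40 and P(8, 5) = 65; 64 is not s-gonal.
s = 10: P(10, 4) = 52 and P(10, 5) = 85; 64 is not s-gonal.
s = 12: P(12, 4) = 64. ✓
Hits: s ∈ {4, 12} → 2.

2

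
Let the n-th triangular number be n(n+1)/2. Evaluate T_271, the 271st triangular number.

The 271st triangular number is n(n+1)/2 with n = 271.
271·272/2 = 73712/2 = 36856.

36856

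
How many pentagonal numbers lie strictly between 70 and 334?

The n-th pentagonal number is n(3n−1)/2.
Smallest index with value > 70: n = 8 (giving 92).
Largest index with value < 334: n = 15 (giving 330).
Indices 8 through 15: 8 terms.

8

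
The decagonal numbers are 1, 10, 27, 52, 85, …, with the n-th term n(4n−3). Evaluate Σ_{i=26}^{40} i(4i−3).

Σ i(4i−3) = 4Σi² − 3Σi over i = 26..40.
Σi = 820 − 325 = 495 and Σi² = 22140 − 5525 = 16615.
4·16615 − 3·495 = 64975.

64975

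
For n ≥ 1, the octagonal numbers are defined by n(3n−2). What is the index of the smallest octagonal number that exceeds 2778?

31

Solve n(3n−2) > 2778 for integer n.
The largest n with value ≤ 2778 is 30 (since 2640 ≤ 2778 < 2821), so the first above is n = 31, value 2821.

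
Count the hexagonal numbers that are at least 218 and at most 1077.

13

The n-th hexagonal number is n(2n−1).
Smallest index with value ≥ 218: n = 11 (giving 231).
Largest index with value ≤ 1077: n = 23 (giving 1035).
Indices 11 through 23: 13 terms.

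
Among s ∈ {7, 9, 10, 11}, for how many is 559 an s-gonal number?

1

s = 7: P(7, 15) = 540 and P(7, 16) = 616; 559 is not s-gonal.
s = 9: P(9, 13) = 559. ✓
s = 10: P(10, 12) = 540 and P(10, 13) = 637; 559 is not s-gonal.
s = 11: P(11, 11) = 506 and P(11, 12) = 606; 559 is not s-gonal.
Hits: s ∈ {9} → 1.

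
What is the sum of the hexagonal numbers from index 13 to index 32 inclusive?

Σ i(2i−1) = 2Σi² − Σi over i = 13..32.
Σi = 528 − 78 = 450 and Σi² = 11440 − 650 = 10790.
2·10790 − 1·450 = 21130.

21130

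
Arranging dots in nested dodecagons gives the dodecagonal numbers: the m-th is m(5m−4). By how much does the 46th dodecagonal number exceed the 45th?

451

Consecutive dodecagonal numbers differ by 10n − 9: here 10·46 − 9 = 451.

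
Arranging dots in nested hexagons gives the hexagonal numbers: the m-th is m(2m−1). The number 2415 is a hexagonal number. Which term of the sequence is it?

35

Set n(2n−1) = 2415, giving 2n² − n − 2415 = 0.
The discriminant is 1 + 8·2415 = 19321, and √19321 = 139.
So n = (1 + 139) / 4 = 140/4 = 35.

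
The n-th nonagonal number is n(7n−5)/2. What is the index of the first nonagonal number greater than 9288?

Solve n(7n−5)/2 > 9288 for integer n.
The largest n with value ≤ 9288 is 51 (since 8976 ≤ 9288 < 9334), so the first above is n = 52, value 9334.

52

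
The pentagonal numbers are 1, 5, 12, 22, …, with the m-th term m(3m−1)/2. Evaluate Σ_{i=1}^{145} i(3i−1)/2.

1534825

Σ i(3i−1)/2 = (3Σi² − Σi) / 2 over i = 1..145.
Σi = 10585 and Σi² = 1026745.
(3·1026745 − 1·10585) / 2 = 3069650/2 = 1534825.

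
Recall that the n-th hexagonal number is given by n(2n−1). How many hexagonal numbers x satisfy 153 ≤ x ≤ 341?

5

The n-th hexagonal number is n(2n−1).
Smallest index with value ≥ 153: n = 9 (giving 153).
Largest index with value ≤ 341: n = 13 (giving 325).
Indices 9 through 13: 5 terms.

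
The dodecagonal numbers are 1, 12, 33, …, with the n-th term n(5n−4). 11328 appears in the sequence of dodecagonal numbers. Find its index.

Set n(5n−4) = 11328, giving 5n² − 4n − 11328 = 0.
The discriminant is 16 + 20·11328 = 226576, and √226576 = 476.
So n = (4 + 476) / 10 = 480/10 = 48.
Check: 48·(5·48 − 4) = 11328. ✓

48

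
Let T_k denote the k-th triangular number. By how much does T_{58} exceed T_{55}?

58·59/2 = 1711 and 55·56/2 = 1540.
Difference: 1711 − 1540 = 171.

171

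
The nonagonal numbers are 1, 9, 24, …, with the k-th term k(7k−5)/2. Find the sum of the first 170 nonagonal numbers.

Σ i(7i−5)/2 = (7Σi² − 5Σi) / 2 over i = 1..170.
Σi = 14535 and Σi² = 1652145.
(7·1652145 − 5·14535) / 2 = 11492340/2 = 5746170.

5746170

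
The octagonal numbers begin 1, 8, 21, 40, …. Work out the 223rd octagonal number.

148741

The 223rd octagonal number is n(3n−2) with n = 223.
223·(3·223 − 2) = 223·667 = 148741.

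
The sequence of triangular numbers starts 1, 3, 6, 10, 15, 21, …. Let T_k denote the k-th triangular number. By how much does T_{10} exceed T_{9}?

10

Consecutive triangular numbers differ by n: T_{10} − T_{9} = 10.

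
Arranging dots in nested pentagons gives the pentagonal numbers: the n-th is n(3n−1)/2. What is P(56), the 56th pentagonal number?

The 56th pentagonal number is n(3n−1)/2 with n = 56.
56·(3·56 − 1)/2 = 56·167/2 = 4676.

4676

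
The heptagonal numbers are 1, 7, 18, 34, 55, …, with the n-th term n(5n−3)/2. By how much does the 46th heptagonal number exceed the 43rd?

46·(5·46 − 3)/2 = 5221 and 43·(5·43 − 3)/2 = 4558.
Difference: 5221 − 4558 = 663.

663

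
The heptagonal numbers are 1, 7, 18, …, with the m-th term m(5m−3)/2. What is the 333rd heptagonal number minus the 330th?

333·(5·333 − 3)/2 = 276723 and 330·(5·330 − 3)/2 = 271755.
Difference: 276723 − 271755 = 4968.

4968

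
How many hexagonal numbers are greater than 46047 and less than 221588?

The n-th hexagonal number is n(2n−1).
Smallest index with value > 46047: n = 152 (giving 46056).
Largest index with value < 221588: n = 333 (giving 221445).
Indices 152 through 333: 182 terms.

182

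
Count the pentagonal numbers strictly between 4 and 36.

The n-th pentagonal number is n(3n−1)/2.
Smallest index with value > 4: n = 2 (giving 5).
Largest index with value < 36: n = 5 (giving 35).
Indices 2 through 5: 4 terms.

4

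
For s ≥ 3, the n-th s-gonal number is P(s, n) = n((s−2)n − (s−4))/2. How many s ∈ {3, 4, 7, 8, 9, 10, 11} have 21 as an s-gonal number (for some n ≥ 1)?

2

s = 3: P(3, 6) = 21. ✓
s = 4: P(4, 4) = 16 and P(4, 5) = 25; 21 is not s-gonal.
s = 7: P(7, 3) = 18 and P(7, 4) = 34; 21 is not s-gonal.
s = 8: P(8, 3) = 21. ✓
s = 9: P(9, 2) = 9 and P(9, 3) = 24; 21 is not s-gonal.
s = 10: P(10, 2) = 10 and P(10, 3) = 27; 21 is not s-gonal.
s = 11: P(11, 2) = 11 and P(11, 3) = 30; 21 is not s-gonal.
Hits: s ∈ {3, 8} → 2.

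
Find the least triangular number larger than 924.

Solve n(n+1)/2 > 924 for integer n.
The largest n with value ≤ 924 is 42 (since 903 ≤ 924 < 946), so the first above is n = 43, value 946.

946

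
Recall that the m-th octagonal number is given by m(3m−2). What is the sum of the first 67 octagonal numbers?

302974

Σ i(3i−2) = 3Σi² − 2Σi over i = 1..67.
Σi = 2278 and Σi² = 102510.
3·102510 − 2·2278 = 302974.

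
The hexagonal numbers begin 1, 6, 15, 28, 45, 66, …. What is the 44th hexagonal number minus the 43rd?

Consecutive hexagonal numbers differ by 4n − 3: here 4·44 − 3 = 173.

173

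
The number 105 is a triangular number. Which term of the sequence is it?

14

Set n(n+1)/2 = 105, giving n² + n − 210 = 0.
The discriminant is 1 + 8·105 = 841, and √841 = 29.
So n = (-1 + 29) / 2 = 28/2 = 14.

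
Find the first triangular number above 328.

Solve n(n+1)/2 > 328 for integer n.
The largest n with value ≤ 328 is 25 (since 325 ≤ 328 < 351), so the first above is n = 26, value 351.

351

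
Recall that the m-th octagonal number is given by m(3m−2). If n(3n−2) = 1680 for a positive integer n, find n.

24

Set n(3n−2) = 1680, giving 3n² − 2n − 1680 = 0.
So n = (2 + 142) / 6 = 144/6 = 24.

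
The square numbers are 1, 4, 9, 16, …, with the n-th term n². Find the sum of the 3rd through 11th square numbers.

501

Σ_{i=3}^{11} i² = 506 − 5 = 501.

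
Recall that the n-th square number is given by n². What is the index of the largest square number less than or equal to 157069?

Solve n² ≤ 157069 for integer n.
n = 396 gives 156816 ≤ 157069, while n = 397 gives 157609 > 157069; so the answer is index 396.

396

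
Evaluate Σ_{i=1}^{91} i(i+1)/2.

129766

Σ i(i+1)/2 = (Σi² + Σi) / 2 over i = 1..91.
Σi = 4186 and Σi² = 255346.
(1·255346 + 1·4186) / 2 = 259532/2 = 129766.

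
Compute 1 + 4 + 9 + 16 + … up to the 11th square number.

Σ_{i=1}^{11} i² = 11·12·23/6 = 506.

506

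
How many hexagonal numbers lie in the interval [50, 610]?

The n-th hexagonal number is n(2n−1).
Smallest index with value ≥ 50: n = 6 (giving 66).
Largest index with value ≤ 610: n = 17 (giving 561).
Indices 6 through 17: 12 terms.

12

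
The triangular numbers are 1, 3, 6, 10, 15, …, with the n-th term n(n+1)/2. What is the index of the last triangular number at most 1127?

46

Solve n(n+1)/2 ≤ 1127 for integer n.
n = 46 gives 1081 ≤ 1127, while n = 47 gives 1128 > 1127; so the answer is index 46.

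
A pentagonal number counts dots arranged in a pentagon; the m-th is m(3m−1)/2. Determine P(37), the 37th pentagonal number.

2035

37·(3·37 − 1)/2 = 37·110/2 = 37·55 = 2035.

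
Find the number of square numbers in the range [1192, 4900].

36

The n-th square number is n².
Smallest index with value ≥ 1192: n = 35 (giving 1225).
Largest index with value ≤ 4900: n = 70 (giving 4900).
Indices 35 through 70: 36 terms.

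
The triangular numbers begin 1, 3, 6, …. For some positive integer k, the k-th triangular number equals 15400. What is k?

Set n(n+1)/2 = 15400, giving n² + n − 30800 = 0.
The discriminant is 1 + 8·15400 = 123201, and √123201 = 351.
So n = (-1 + 351) / 2 = 350/2 = 175.
Check: 175·176/2 = 15400. ✓

175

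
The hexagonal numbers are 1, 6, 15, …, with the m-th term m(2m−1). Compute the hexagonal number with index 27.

The 27th hexagonal number is n(2n−1) with n = 27.
27·(2·27 − 1) = 27·53 = 1431.

1431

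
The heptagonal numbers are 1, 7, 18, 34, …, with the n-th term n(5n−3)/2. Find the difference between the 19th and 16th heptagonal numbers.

258

19·(5·19 − 3)/2 = 874 and 16·(5·16 − 3)/2 = 616.
Difference: 874 − 616 = 258.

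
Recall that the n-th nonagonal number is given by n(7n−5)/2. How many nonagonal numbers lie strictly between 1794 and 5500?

The n-th nonagonal number is n(7n−5)/2.
Smallest index with value > 1794: n = 24 (giving 1956).
Largest index with value < 5500: n = 39 (giving 5226).
Indices 24 through 39: 16 terms.

16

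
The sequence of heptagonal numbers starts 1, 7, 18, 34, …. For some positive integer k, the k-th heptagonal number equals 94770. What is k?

Set n(5n−3)/2 = 94770, giving 5n² − 3n − 189540 = 0.
The discriminant is 9 + 40·94770 = 3790809, and √3790809 = 1947.
So n = (3 + 1947) / 10 = 1950/10 = 195.

195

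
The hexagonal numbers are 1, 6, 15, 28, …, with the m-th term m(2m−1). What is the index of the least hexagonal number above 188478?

Solve n(2n−1) > 188478 for integer n.
The largest n with value ≤ 188478 is 307 (since 188191 ≤ 188478 < 189420), so the first above is n = 308, value 189420.

308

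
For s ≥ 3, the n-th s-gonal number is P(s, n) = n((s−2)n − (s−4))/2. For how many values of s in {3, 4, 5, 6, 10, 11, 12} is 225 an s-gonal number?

s = 3: P(3, 20) = 210 and P(3, 21) = 231; 225 is not s-gonal.
s = 4: P(4, 15) = 225. ✓
s = 5: P(5, 12) = 210 and P(5, 13) = 247; 225 is not s-gonal.
s = 6: P(6, 10) = 190 and P(6, 11) = 231; 225 is not s-gonal.
s = 10: P(10, 7) = 175 and P(10, 8) = 232; 225 is not s-gonal.
s = 11: P(11, 7) = 196 and P(11, 8) = 260; 225 is not s-gonal.
s = 12: P(12, 7) = 217 and P(12, 8) = 288; 225 is not s-gonal.
Hits: s ∈ {4} → 1.

1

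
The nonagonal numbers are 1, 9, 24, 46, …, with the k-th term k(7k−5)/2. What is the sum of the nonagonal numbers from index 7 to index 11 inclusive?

1340

Σ i(7i−5)/2 = (7Σi² − 5Σi) / 2 over i = 7..11.
Σi = 66 − 21 = 45 and Σi² = 506 − 91 = 415.
(7·415 − 5·45) / 2 = 2680/2 = 1340.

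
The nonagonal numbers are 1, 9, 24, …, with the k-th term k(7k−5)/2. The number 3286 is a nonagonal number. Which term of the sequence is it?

31

Set n(7n−5)/2 = 3286, giving 7n² − 5n − 6572 = 0.
The discriminant is 25 + 56·3286 = 184041, and √184041 = 429.
So n = (5 + 429) / 14 = 434/14 = 31.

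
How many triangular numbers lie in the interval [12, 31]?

The n-th triangular number is n(n+1)/2.
Smallest index with value ≥ 12: n = 5 (giving 15).
Largest index with value ≤ 31: n = 7 (giving 28).
Indices 5 through 7: 3 terms.

3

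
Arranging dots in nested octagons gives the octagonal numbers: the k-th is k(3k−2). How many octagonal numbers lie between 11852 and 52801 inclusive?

70

The n-th octagonal number is n(3n−2).
Smallest index with value ≥ 11852: n = 64 (giving 12160).
Largest index with value ≤ 52801: n = 133 (giving 52801).
Indices 64 through 133: 70 terms.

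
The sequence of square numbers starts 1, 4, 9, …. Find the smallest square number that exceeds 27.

36

Solve n² > 27 for integer n.
The largest n with value ≤ 27 is 5 (since 25 ≤ 27 < 36), so the first above is n = 6, value 36.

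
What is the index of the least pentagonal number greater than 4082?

Solve n(3n−1)/2 > 4082 for integer n.
The largest n with value ≤ 4082 is 52 (since 4030 ≤ 4082 < 4187), so the first above is n = 53, value 4187.

53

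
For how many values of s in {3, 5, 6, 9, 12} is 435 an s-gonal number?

2

s = 3: P(3, 29) = 435. ✓
s = 5: P(5, 17) = 425 and P(5, 18) = 477; 435 is not s-gonal.
s = 6: P(6, 15) = 435. ✓
s = 9: P(9, 11) = 396 and P(9, 12) = 474; 435 is not s-gonal.
s = 12: P(12, 9) = 369 and P(12, 10) = 460; 435 is not s-gonal.
Hits: s ∈ {3, 6} → 2.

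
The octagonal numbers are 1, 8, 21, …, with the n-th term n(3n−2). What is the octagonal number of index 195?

The 195th octagonal number is n(3n−2) with n = 195.
195·(3·195 − 2) = 195·583 = 113685.

113685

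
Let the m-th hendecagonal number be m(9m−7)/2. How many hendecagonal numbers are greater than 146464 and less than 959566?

The n-th hendecagonal number is n(9n−7)/2.
Smallest index with value > 146464: n = 181 (giving 146791).
Largest index with value < 959566: n = 462 (giving 958881).
Indices 181 through 462: 282 terms.

282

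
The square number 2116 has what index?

We need n² = 2116, so n = √2116 = 46.

46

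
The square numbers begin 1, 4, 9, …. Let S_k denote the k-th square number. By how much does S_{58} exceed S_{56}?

228

58² = 3364 and 56² = 3136.
Difference: 3364 − 3136 = 228.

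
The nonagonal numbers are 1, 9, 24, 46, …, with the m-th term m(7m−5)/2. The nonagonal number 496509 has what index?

377

Set n(7n−5)/2 = 496509, giving 7n² − 5n − 993018 = 0.
The discriminant is 25 + 56·496509 = 27804529, and √27804529 = 5273.
So n = (5 + 5273) / 14 = 5278/14 = 377.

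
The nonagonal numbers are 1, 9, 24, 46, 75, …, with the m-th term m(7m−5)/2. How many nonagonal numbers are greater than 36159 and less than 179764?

The n-th nonagonal number is n(7n−5)/2.
Smallest index with value > 36159: n = 103 (giving 36874).
Largest index with value < 179764: n = 226 (giving 178201).
Indices 103 through 226: 124 terms.

124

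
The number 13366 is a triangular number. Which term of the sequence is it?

Set n(n+1)/2 = 13366, giving n² + n − 26732 = 0.
The discriminant is 1 + 8·13366 = 106929, and √106929 = 327.
So n = (-1 + 327) / 2 = 326/2 = 163.

163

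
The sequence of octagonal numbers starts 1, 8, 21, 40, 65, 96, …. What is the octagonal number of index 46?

The 46th octagonal number is n(3n−2) with n = 46.
46·(3·46 − 2) = 46·136 = 6256.

6256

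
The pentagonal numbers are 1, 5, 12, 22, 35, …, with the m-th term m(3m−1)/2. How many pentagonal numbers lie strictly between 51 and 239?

The n-th pentagonal number is n(3n−1)/2.
Smallest index with value > 51: n = 7 (giving 70).
Largest index with value < 239: n = 12 (giving 210).
Indices 7 through 12: 6 terms.

6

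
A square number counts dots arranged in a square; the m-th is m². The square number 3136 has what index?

56

We need n² = 3136, so n = √3136 = 56.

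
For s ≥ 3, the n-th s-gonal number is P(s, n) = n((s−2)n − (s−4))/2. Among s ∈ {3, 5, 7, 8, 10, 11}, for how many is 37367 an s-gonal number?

1

s = 3: P(3, 272) = 37128 and P(3, 273) = 37401; 37367 is not s-gonal.
s = 5: P(5, 158) = 37367. ✓
s = 7: P(7, 122) = 37027 and P(7, 123) = 37638; 37367 is not s-gonal.
s = 8: P(8, 111) = 36741 and P(8, 112) = 37408; 37367 is not s-gonal.
s = 10: P(10, 97) = 37345 and P(10, 98) = 38122; 37367 is not s-gonal.
s = 11: P(11, 91) = 36946 and P(11, 92) = 37766; 37367 is not s-gonal.
Hits: s ∈ {5} → 1.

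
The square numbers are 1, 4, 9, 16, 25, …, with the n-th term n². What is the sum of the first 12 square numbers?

Σ_{i=1}^{12} i² = 12·13·25/6 = 650.

650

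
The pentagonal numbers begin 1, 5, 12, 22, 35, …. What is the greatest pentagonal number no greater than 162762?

162197

Solve n(3n−1)/2 ≤ 162762 for integer n.
n = 329 gives 162197 ≤ 162762, while n = 330 gives 163185 > 162762; so the answer is 162197.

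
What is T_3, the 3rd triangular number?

The 3rd triangular number is n(n+1)/2 with n = 3.
3·4/2 = 12/2 = 6.

6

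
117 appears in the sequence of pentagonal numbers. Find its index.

Set n(3n−1)/2 = 117, giving 3n² − n − 234 = 0.
The discriminant is 1 + 24·117 = 2809, and √2809 = 53.
So n = (1 + 53) / 6 = 54/6 = 9.

9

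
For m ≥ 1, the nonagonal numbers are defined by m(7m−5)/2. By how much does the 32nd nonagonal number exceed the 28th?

32·(7·32 − 5)/2 = 3504 and 28·(7·28 − 5)/2 = 2674.
Difference: 3504 − 2674 = 830.

830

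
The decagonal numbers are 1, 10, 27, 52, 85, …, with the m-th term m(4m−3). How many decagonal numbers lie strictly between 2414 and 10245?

The n-th decagonal number is n(4n−3).
Smallest index with value > 2414: n = 25 (giving 2425).
Largest index with value < 10245: n = 50 (giving 9850).
Indices 25 through 50: 26 terms.

26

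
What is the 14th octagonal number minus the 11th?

14·(3·14 − 2) = 560 and 11·(3·11 − 2) = 341.
Difference: 560 − 341 = 219.

219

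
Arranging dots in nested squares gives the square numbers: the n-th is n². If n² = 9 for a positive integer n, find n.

We need n² = 9, so n = √9 = 3.

3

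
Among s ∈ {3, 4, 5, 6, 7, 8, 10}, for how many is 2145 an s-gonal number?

s = 3: P(3, 65) = 2145. ✓
s = 4: P(4, 46) = 2116 and P(4, 47) = 2209; 2145 is not s-gonal.
s = 5: P(5, 37) = 2035 and P(5, 38) = 2147; 2145 is not s-gonal.
s = 6: P(6, 33) = 2145. ✓
s = 7: P(7, 29) = 2059 and P(7, 30) = 2205; 2145 is not s-gonal.
s = 8: P(8, 27) = 2133 and P(8, 28) = 2296; 2145 is not s-gonal.
s = 10: P(10, 23) = 2047 and P(10, 24) = 2232; 2145 is not s-gonal.
Hits: s ∈ {3, 6} → 2.

2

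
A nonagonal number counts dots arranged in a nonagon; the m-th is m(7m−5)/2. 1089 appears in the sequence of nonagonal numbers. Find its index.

Set n(7n−5)/2 = 1089, giving 7n² − 5n − 2178 = 0.
The discriminant is 25 + 56·1089 = 61009, and √61009 = 247.
So n = (5 + 247) / 14 = 252/14 = 18.

18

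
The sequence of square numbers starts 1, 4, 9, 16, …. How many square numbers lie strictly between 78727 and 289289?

257

The n-th square number is n².
Smallest index with value > 78727: n = 281 (giving 78961).
Largest index with value < 289289: n = 537 (giving 288369).
Indices 281 through 537: 257 terms.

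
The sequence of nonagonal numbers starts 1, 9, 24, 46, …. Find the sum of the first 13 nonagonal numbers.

Σ i(7i−5)/2 = (7Σi² − 5Σi) / 2 over i = 1..13.
Σi = 91 and Σi² = 819.
(7·819 − 5·91) / 2 = 5278/2 = 2639.

2639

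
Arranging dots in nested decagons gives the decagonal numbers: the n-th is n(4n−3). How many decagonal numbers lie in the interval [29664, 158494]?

113

The n-th decagonal number is n(4n−3).
Smallest index with value ≥ 29664: n = 87 (giving 30015).
Largest index with value ≤ 158494: n = 199 (giving 157807).
Indices 87 through 199: 113 terms.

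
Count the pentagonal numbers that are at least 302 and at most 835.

The n-th pentagonal number is n(3n−1)/2.
Smallest index with value ≥ 302: n = 15 (giving 330).
Largest index with value ≤ 835: n = 23 (giving 782).
Indices 15 through 23: 9 terms.

9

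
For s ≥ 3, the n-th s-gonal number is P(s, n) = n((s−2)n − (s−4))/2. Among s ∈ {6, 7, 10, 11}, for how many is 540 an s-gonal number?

s = 6: P(6, 16) = 496 and P(6, 17) = 561; 540 is not s-gonal.
s = 7: P(7, 15) = 540. ✓
s = 10: P(10, 12) = 540. ✓
s = 11: P(11, 11) = 506 and P(11, 12) = 606; 540 is not s-gonal.
Hits: s ∈ {7, 10} → 2.

2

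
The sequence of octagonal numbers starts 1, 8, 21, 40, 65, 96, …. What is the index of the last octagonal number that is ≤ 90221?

173

Solve n(3n−2) ≤ 90221 for integer n.
n = 173 gives 89441 ≤ 90221, while n = 174 gives 90480 > 90221; so the answer is index 173.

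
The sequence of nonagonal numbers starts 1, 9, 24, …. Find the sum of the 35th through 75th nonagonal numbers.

Σ i(7i−5)/2 = (7Σi² − 5Σi) / 2 over i = 35..75.
Σi = 2850 − 595 = 2255 and Σi² = 143450 − 13685 = 129765.
(7·129765 − 5·2255) / 2 = 897080/2 = 448540.

448540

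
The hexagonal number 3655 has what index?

Set n(2n−1) = 3655, giving 2n² − n − 3655 = 0.
The discriminant is 1 + 8·3655 = 29241, and √29241 = 171.
So n = (1 + 171) / 4 = 172/4 = 43.
Check: 43·(2·43 − 1) = 3655. ✓

43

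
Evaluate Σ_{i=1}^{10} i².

Σ_{i=1}^{10} i² = 10·11·21/6 = 385.

385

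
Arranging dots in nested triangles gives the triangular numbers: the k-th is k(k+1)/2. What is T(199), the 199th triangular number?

19900

199·200/2 = 39800/2 = 19900.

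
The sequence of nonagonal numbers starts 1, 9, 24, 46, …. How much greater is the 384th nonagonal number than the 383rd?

2682

Consecutive nonagonal numbers differ by 7n − 6: here 7·384 − 6 = 2682.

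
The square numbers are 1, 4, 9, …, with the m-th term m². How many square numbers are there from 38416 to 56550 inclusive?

42

The n-th square number is n².
Smallest index with value ≥ 38416: n = 196 (giving 38416).
Largest index with value ≤ 56550: n = 237 (giving 56169).
Indices 196 through 237: 42 terms.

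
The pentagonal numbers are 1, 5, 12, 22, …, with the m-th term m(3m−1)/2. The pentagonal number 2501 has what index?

41

Set n(3n−1)/2 = 2501, giving 3n² − n − 5002 = 0.
The discriminant is 1 + 24·2501 = 60025, and √60025 = 245.
So n = (1 + 245) / 6 = 246/6 = 41.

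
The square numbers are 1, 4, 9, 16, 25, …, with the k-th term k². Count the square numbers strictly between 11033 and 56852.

The n-th square number is n².
Smallest index with value > 11033: n = 106 (giving 11236).
Largest index with value < 56852: n = 238 (giving 56644).
Indices 106 through 238: 133 terms.

133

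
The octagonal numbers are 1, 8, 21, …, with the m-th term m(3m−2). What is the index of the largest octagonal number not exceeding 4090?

37

Solve n(3n−2) ≤ 4090 for integer n.
n = 37 gives 4033 ≤ 4090, while n = 38 gives 4256 > 4090; so the answer is index 37.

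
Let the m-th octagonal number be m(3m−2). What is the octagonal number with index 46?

6256

46·(3·46 − 2) = 46·136 = 6256.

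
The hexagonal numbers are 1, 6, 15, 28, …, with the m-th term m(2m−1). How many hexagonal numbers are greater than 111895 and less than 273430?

The n-th hexagonal number is n(2n−1).
Smallest index with value > 111895: n = 237 (giving 112101).
Largest index with value < 273430: n = 369 (giving 271953).
Indices 237 through 369: 133 terms.

133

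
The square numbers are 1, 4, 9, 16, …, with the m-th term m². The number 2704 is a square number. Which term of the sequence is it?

We need n² = 2704, so n = √2704 = 52.
Check: 52² = 2704. ✓

52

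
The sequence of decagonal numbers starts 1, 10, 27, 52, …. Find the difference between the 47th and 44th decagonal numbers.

1083

47·(4·47 − 3) = 8695 and 44·(4·44 − 3) = 7612.
Difference: 8695 − 7612 = 1083.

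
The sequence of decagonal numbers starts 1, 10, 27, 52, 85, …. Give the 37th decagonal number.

The 37th decagonal number is n(4n−3) with n = 37.
37·(4·37 − 3) = 37·145 = 5365.

5365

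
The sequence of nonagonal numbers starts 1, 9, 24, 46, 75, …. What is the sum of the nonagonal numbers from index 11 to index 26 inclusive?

Σ i(7i−5)/2 = (7Σi² − 5Σi) / 2 over i = 11..26.
Σi = 351 − 55 = 296 and Σi² = 6201 − 385 = 5816.
(7·5816 − 5·296) / 2 = 39232/2 = 19616.

19616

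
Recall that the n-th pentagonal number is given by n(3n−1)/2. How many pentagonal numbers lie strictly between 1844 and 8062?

The n-th pentagonal number is n(3n−1)/2.
Smallest index with value > 1844: n = 36 (giving 1926).
Largest index with value < 8062: n = 73 (giving 7957).
Indices 36 through 73: 38 terms.

38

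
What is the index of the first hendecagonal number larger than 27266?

79

Solve n(9n−7)/2 > 27266 for integer n.
The largest n with value ≤ 27266 is 78 (since 27105 ≤ 27266 < 27808), so the first above is n = 79, value 27808.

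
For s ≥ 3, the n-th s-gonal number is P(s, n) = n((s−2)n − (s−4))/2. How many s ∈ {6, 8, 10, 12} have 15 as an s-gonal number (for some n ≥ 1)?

1

s = 6: P(6, 3) = 15. ✓
s = 8: P(8, 2) = 8 and P(8, 3) = 21; 15 is not s-gonal.
s = 10: P(10, 2) = 10 and P(10, 3) = 27; 15 is not s-gonal.
s = 12: P(12, 2) = 12 and P(12, 3) = 33; 15 is not s-gonal.
Hits: s ∈ {6} → 1.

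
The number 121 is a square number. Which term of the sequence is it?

We need n² = 121, so n = √121 = 11.
Check: 11² = 121. ✓

11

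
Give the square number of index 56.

The 56th square number is n² with n = 56.
56² = 3136.

3136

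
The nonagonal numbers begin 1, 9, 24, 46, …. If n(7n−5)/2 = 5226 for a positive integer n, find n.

Set n(7n−5)/2 = 5226, giving 7n² − 5n − 10452 = 0.
The discriminant is 25 + 56·5226 = 292681, and √292681 = 541.
So n = (5 + 541) / 14 = 546/14 = 39.

39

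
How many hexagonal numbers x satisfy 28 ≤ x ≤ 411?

The n-th hexagonal number is n(2n−1).
Smallest index with value ≥ 28: n = 4 (giving 28).
Largest index with value ≤ 411: n = 14 (giving 378).
Indices 4 through 14: 11 terms.

11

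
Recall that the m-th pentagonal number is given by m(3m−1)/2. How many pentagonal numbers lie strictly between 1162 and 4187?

24

The n-th pentagonal number is n(3n−1)/2.
Smallest index with value > 1162: n = 29 (giving 1247).
Largest index with value < 4187: n = 52 (giving 4030).
Indices 29 through 52: 24 terms.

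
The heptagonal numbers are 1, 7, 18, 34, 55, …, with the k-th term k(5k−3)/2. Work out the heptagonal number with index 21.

The 21st heptagonal number is n(5n−3)/2 with n = 21.
21·(5·21 − 3)/2 = 21·102/2 = 21·51 = 1071.

1071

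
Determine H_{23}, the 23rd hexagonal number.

The 23rd hexagonal number is n(2n−1) with n = 23.
23·(2·23 − 1) = 23·45 = 1035.

1035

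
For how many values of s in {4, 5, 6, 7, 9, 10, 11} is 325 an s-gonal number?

2

s = 4: P(4, 18) = 324 and P(4, 19) = 361; 325 is not s-gonal.
s = 5: P(5, 14) = 287 and P(5, 15) = 330; 325 is not s-gonal.
s = 6: P(6, 13) = 325. ✓
s = 7: P(7, 11) = 286 and P(7, 12) = 342; 325 is not s-gonal.
s = 9: P(9, 10) = 325. ✓
s = 10: P(10, 9) = 297 and P(10, 10) = 370; 325 is not s-gonal.
s = 11: P(11, 8) = 260 and P(11, 9) = 333; 325 is not s-gonal.
Hits: s ∈ {6, 9} → 2.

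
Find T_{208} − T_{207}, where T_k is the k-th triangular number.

Consecutive triangular numbers differ by n: T_{208} − T_{207} = 208.

208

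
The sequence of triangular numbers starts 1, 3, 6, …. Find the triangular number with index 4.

4·5/2 = 20/2 = 10.

10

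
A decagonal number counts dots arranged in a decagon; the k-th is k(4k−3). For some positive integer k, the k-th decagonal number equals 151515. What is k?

195

Set n(4n−3) = 151515, giving 4n² − 3n − 151515 = 0.
The discriminant is 9 + 16·151515 = 2424249, and √2424249 = 1557.
So n = (3 + 1557) / 8 = 1560/8 = 195.
Check: 195·(4·195 − 3) = 151515. ✓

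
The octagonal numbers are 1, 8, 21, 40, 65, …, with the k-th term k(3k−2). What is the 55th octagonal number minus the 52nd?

55·(3·55 − 2) = 8965 and 52·(3·52 − 2) = 8008.
Difference: 8965 − 8008 = 957.

957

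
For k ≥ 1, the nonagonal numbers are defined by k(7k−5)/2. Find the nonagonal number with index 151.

79426

The 151st nonagonal number is n(7n−5)/2 with n = 151.
151·(7·151 − 5)/2 = 151·1052/2 = 151·526 = 79426.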